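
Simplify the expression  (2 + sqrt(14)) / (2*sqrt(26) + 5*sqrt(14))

Multiply numerator and denominator by -2*sqrt(26) + 5*sqrt(14).
Denominator becomes 246; numerator becomes -4*sqrt(91) - 4*sqrt(26) + 10*sqrt(14) + 70.

(-2*sqrt(91) - 2*sqrt(26) + 5*sqrt(14) + 35)/123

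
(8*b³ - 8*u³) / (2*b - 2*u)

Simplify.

4*b² + 4*b*u + 4*u²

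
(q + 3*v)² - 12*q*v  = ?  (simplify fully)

Expand the square and combine the 12*q*v term.

(q - 3*v)²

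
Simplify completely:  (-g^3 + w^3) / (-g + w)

g^2 + g*w + w^2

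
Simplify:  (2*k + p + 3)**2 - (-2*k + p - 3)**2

Only the odd-power cross terms survive.

4*p*(2*k + 3)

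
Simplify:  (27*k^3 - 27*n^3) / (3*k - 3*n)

Factor as (a-b)(a^2+ab+b^2) with a=(3*k), b=(3*n).

9*k^2 + 9*k*n + 9*n^2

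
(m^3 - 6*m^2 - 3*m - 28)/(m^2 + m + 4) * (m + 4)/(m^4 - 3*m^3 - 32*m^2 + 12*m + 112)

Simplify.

1/(m^2 - 4)

Factor: m^3 - 6*m^2 - 3*m - 28 = (m^2 + m + 4)*(m - 7);  m^4 - 3*m^3 - 32*m^2 + 12*m + 112 = (m + 4)*(m - 7)*(m + 2)*(m - 2)
Cancel the common factors (m^2 + m + 4), (m - 7), (m + 4).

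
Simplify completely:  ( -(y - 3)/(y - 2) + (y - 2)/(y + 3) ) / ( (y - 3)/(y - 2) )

Numerator: -(y - 3)/(y - 2) + (y - 2)/(y + 3) = (-4*y + 13)/(y^2 + y - 6)
Denominator: (y - 3)/(y - 2) = (y - 3)/(y - 2)
Divide: ((-4*y + 13)/(y^2 + y - 6)) · ((y - 2)/(y - 3)) = (-4*y + 13)/(y^2 - 9)

(-4*y + 13)/(y^2 - 9)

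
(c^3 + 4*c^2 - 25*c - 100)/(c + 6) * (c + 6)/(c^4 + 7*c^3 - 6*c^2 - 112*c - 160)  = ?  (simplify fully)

(c - 5)/(c^2 - 2*c - 8)

Factor: c^3 + 4*c^2 - 25*c - 100 = (c + 5)*(c + 4)*(c - 5);  c^4 + 7*c^3 - 6*c^2 - 112*c - 160 = (c - 4)*(c + 4)*(c + 2)*(c + 5)
Cancel the common factors (c + 6), (c + 4), (c + 5).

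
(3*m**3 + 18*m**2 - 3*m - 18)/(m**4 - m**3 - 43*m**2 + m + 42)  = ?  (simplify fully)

Factor: 3*m**3 + 18*m**2 - 3*m - 18 = 3*(m - 1)*(m + 6)*(m + 1);  m**4 - m**3 - 43*m**2 + m + 42 = (m + 6)*(m + 1)*(m - 1)*(m - 7)
Cancel the common factors (m + 6), (m + 1), (m - 1).

3/(m - 7)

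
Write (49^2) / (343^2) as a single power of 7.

49^2 = 7^4; 343^2 = 7^6
Combine exponents: 7^(-2)

7^(-2)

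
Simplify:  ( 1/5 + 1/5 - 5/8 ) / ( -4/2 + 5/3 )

Numerator: 1/5 + 1/5 - 5/8 = -9/40
Denominator: -4/2 + 5/3 = -1/3
Divide: (-9/40) · (-3) = 27/40

27/40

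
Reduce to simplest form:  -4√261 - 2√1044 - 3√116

4√261 = 12*√29; 2√1044 = 12*√29; 3√116 = 6*√29
Combine: (-12 - 12 - 6)·√29 = -30*√29

-30*√29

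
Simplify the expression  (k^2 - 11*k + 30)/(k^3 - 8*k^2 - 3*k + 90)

1/(k + 3)

Factor: k^2 - 11*k + 30 = (k - 6)*(k - 5);  k^3 - 8*k^2 - 3*k + 90 = (k - 6)*(k - 5)*(k + 3)
Cancel the common factors (k - 6), (k - 5).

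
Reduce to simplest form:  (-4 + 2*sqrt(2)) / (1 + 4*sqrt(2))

(-18*sqrt(2) + 20)/31

Multiply numerator and denominator by -4*sqrt(2) + 1.
Denominator becomes -31; numerator becomes -20 + 18*sqrt(2).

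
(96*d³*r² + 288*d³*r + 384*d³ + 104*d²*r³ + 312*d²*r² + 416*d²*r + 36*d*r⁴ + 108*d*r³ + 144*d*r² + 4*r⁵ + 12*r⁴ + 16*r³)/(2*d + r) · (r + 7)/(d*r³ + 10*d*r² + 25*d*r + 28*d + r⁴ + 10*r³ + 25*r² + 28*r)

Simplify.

(48*d² + 28*d*r + 4*r²)/(d + r)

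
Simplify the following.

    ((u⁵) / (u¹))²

Inside the bracket: u⁴
Raise to the power 2: u⁸

u⁸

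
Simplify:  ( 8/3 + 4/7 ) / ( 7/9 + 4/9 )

204/77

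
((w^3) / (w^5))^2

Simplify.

Inside the bracket: (w^-2)
Raise to the power 2: (w^-4)

w^(-4)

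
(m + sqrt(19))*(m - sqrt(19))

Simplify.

(m)^2 - (sqrt(19))^2 = m^2 - 19.

m^2 - 19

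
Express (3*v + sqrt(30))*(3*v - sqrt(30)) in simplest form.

Product of conjugates: (P+Q)(P-Q) = P^2 - Q^2.

9*v^2 - 30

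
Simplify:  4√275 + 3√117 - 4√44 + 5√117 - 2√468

4√275 = 20*√11; 3√117 = 9*√13; 4√44 = 8*√11; 5√117 = 15*√13; 2√468 = 12*√13

12*√11 + 12*√13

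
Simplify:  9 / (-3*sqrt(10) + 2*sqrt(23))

(27*sqrt(10) + 18*sqrt(23))/2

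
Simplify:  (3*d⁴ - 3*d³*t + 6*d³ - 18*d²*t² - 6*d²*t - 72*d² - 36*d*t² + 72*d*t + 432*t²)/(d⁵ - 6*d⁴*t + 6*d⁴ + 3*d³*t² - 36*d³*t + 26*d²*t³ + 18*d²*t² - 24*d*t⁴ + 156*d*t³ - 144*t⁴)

(3*d - 12)/(d² - 5*d*t + 4*t²)

Factor: 3*d⁴ - 3*d³*t + 6*d³ - 18*d²*t² - 6*d²*t - 72*d² - 36*d*t² + 72*d*t + 432*t² = 3·(d - 3*t)·(d + 2*t)·(d - 4)·(d + 6);  d⁵ - 6*d⁴*t + 6*d⁴ + 3*d³*t² - 36*d³*t + 26*d²*t³ + 18*d²*t² - 24*d*t⁴ + 156*d*t³ - 144*t⁴ = (d + 2*t)·(d + 6)·(d - 3*t)·(d - t)·(d - 4*t)
Cancel the common factors (d + 6), (d - 3*t), (d + 2*t).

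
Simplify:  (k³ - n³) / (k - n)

k^3 - n^3 = (k - n)(k² + k*n + n²).

k² + k*n + n²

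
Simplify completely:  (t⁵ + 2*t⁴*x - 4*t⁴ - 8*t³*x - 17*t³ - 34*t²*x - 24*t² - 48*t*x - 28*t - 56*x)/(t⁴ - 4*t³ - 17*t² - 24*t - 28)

Factor: t⁵ + 2*t⁴*x - 4*t⁴ - 8*t³*x - 17*t³ - 34*t²*x - 24*t² - 48*t*x - 28*t - 56*x = (t + 2*x)·(t - 7)·(t + 2)·(t² + t + 2);  t⁴ - 4*t³ - 17*t² - 24*t - 28 = (t² + t + 2)·(t + 2)·(t - 7)
Cancel the common factors (t² + t + 2), (t - 7), (t + 2).

t + 2*x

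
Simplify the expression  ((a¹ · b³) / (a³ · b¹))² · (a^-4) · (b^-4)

Inside the bracket: (a^-2) · b²
Raise to the power 2: (a^-4) · b⁴
Multiply by (a^-4) · (b^-4): add exponents.

a^(-8)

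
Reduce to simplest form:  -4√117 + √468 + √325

-√13

4√117 = 12*√13; √468 = 6*√13; √325 = 5*√13
Combine: (-12 + 6 + 5)·√13 = -√13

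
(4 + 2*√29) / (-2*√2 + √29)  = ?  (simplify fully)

(8*√2 + 4*√29 + 4*√58 + 58)/21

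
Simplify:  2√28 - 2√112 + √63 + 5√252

2√28 = 4*√7; 2√112 = 8*√7; √63 = 3*√7; 5√252 = 30*√7
Combine: (4 - 8 + 3 + 30)·√7 = 29*√7

29*√7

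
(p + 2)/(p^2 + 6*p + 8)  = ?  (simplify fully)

1/(p + 4)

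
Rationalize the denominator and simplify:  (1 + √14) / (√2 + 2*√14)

Multiply numerator and denominator by -√2 + 2*√14.
Denominator becomes 54; numerator becomes -2*√7 - √2 + 2*√14 + 28.

(-2*√7 - √2 + 2*√14 + 28)/54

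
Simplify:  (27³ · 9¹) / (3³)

3^8

27³ = 3^9; 9¹ = 3^2; 3³ = 3^3
Combine exponents: 3^8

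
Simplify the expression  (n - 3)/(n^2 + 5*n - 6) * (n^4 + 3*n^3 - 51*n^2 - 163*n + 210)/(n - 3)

Factor: n^2 + 5*n - 6 = (n - 1)*(n + 6);  n^4 + 3*n^3 - 51*n^2 - 163*n + 210 = (n - 7)*(n + 6)*(n - 1)*(n + 5)
Cancel the common factors (n + 6), (n - 3), (n - 1).

n^2 - 2*n - 35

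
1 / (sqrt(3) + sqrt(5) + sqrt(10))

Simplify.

Group as (sqrt(3) + sqrt(10)) + sqrt(5); multiply by (sqrt(3) + sqrt(10)) - sqrt(5), then rationalise the remaining surd.

(-5*sqrt(6) - sqrt(10) + 4*sqrt(5) + 6*sqrt(3))/28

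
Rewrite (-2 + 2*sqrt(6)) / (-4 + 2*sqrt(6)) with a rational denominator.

(sqrt(6) + 4)/2

Multiply numerator and denominator by -2*sqrt(6) - 4.
Denominator becomes -8; numerator becomes -16 - 4*sqrt(6).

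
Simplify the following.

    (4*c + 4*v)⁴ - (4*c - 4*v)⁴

2048*c*v*(c² + v²)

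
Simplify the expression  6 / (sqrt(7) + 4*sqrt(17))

(-6*sqrt(7) + 24*sqrt(17))/265

Multiply numerator and denominator by -4*sqrt(17) + sqrt(7).
Denominator becomes -265; numerator becomes -24*sqrt(17) + 6*sqrt(7).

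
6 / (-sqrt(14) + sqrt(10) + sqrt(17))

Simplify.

Group as (sqrt(10) + sqrt(17)) - sqrt(14); multiply by (sqrt(10) + sqrt(17)) + sqrt(14), then rationalise the remaining surd.

(-78*sqrt(14) + 42*sqrt(17) + 126*sqrt(10) + 24*sqrt(595))/511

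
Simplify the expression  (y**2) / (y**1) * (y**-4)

y**(-3)

Quotient: y**1
Multiply by (y**-4): add exponents.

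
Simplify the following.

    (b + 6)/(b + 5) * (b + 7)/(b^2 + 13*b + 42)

1/(b + 5)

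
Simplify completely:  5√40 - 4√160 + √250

5√40 = 10*√10; 4√160 = 16*√10; √250 = 5*√10
Combine: (10 - 16 + 5)·√10 = -√10

-√10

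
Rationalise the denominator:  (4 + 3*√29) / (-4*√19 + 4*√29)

Multiply numerator and denominator by 4*√19 + 4*√29.
Denominator becomes 160; numerator becomes 16*√19 + 16*√29 + 12*√551 + 348.

(4*√19 + 4*√29 + 3*√551 + 87)/40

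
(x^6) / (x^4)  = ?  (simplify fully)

x^2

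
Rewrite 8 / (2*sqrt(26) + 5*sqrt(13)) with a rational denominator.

Multiply numerator and denominator by -5*sqrt(13) + 2*sqrt(26).
Denominator becomes -221; numerator becomes -40*sqrt(13) + 16*sqrt(26).

(-16*sqrt(26) + 40*sqrt(13))/221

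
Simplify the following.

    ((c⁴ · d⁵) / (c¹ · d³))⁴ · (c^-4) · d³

Inside the bracket: c³ · d²
Raise to the power 4: c^12 · d⁸
Multiply by (c^-4) · d³: add exponents.

c⁸*d^11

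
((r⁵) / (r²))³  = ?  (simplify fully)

r⁹

Inside the bracket: r³
Raise to the power 3: r⁹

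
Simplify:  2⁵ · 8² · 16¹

2⁵ = 2^5; 8² = 2^6; 16¹ = 2^4
Combine exponents: 2^15

2^15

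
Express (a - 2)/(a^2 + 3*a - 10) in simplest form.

1/(a + 5)

Factor: a^2 + 3*a - 10 = (a - 2)*(a + 5)
Cancel the common factor (a - 2).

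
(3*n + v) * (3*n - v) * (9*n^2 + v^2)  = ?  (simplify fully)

((3*n)+v)((3*n)-v) = 9*n^2 - v^2; continue pairing.

81*n^4 - v^4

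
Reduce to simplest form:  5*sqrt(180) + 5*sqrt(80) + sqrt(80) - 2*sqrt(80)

46*sqrt(5)

5*sqrt(180) = 30*sqrt(5); 5*sqrt(80) = 20*sqrt(5); sqrt(80) = 4*sqrt(5); 2*sqrt(80) = 8*sqrt(5)
Combine: (30 + 20 + 4 - 8)·sqrt(5) = 46*sqrt(5)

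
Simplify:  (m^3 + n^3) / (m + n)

m^2 - m*n + n^2

m^3 + n^3 = (m + n)(m^2 - m*n + n^2).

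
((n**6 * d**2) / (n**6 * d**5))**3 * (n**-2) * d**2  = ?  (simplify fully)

Inside the bracket: (d**-3)
Raise to the power 3: (d**-9)
Multiply by (n**-2) * d**2: add exponents.

1/(d**7*n**2)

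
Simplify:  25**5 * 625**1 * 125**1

5**17

25**5 = 5**10; 625**1 = 5**4; 125**1 = 5**3
Combine exponents: 5**17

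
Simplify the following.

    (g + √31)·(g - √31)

Product of conjugates: (P+Q)(P-Q) = P^2 - Q^2.

g² - 31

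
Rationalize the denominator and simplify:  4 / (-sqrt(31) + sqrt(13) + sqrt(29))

(-44*sqrt(31) + 60*sqrt(29) + 188*sqrt(13) + 8*sqrt(11687))/1387

Group as (sqrt(13) + sqrt(29)) - sqrt(31); multiply by (sqrt(13) + sqrt(29)) + sqrt(31), then rationalise the remaining surd.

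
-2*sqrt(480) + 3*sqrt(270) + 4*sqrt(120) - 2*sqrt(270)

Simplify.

3*sqrt(30)

2*sqrt(480) = 8*sqrt(30); 3*sqrt(270) = 9*sqrt(30); 4*sqrt(120) = 8*sqrt(30); 2*sqrt(270) = 6*sqrt(30)
Combine: (-8 + 9 + 8 - 6)·sqrt(30) = 3*sqrt(30)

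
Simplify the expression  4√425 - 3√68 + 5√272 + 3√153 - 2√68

39*√17

4√425 = 20*√17; 3√68 = 6*√17; 5√272 = 20*√17; 3√153 = 9*√17; 2√68 = 4*√17
Combine: (20 - 6 + 20 + 9 - 4)·√17 = 39*√17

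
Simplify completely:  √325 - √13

√325 = 5*√13; √13 = √13
Combine: (5 - 1)·√13 = 4*√13

4*√13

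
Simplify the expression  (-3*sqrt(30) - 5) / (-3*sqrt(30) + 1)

Multiply numerator and denominator by 1 + 3*sqrt(30).
Denominator becomes -269; numerator becomes -275 - 18*sqrt(30).

(18*sqrt(30) + 275)/269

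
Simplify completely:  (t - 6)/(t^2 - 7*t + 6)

1/(t - 1)

Factor: t^2 - 7*t + 6 = (t - 1)*(t - 6)
Cancel the common factor (t - 6).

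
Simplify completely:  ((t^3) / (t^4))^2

Inside the bracket: (t^-1)
Raise to the power 2: (t^-2)

t^(-2)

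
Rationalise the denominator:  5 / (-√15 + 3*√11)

(5*√15 + 15*√11)/84

Multiply numerator and denominator by √15 + 3*√11.
Denominator becomes 84; numerator becomes 5*√15 + 15*√11.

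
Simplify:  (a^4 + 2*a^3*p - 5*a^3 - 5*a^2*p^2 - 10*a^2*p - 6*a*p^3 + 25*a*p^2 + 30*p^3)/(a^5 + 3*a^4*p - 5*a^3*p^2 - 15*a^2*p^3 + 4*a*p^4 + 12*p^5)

Factor: a^4 + 2*a^3*p - 5*a^3 - 5*a^2*p^2 - 10*a^2*p - 6*a*p^3 + 25*a*p^2 + 30*p^3 = (a - 2*p)*(a - 5)*(a + p)*(a + 3*p);  a^5 + 3*a^4*p - 5*a^3*p^2 - 15*a^2*p^3 + 4*a*p^4 + 12*p^5 = (a - 2*p)*(a - p)*(a + 2*p)*(a + p)*(a + 3*p)
Cancel the common factors (a + 3*p), (a + p), (a - 2*p).

(-a + 5)/(-a^2 - a*p + 2*p^2)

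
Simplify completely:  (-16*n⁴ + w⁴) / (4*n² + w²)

Factor w^4 - (2*n)^4 and cancel (4*n² + w²).

-4*n² + w²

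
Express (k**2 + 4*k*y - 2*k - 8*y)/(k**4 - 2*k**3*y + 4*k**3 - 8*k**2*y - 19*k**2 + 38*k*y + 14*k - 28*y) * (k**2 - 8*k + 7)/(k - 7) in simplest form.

(-k - 4*y)/(-k**2 + 2*k*y - 7*k + 14*y)

Factor: k**2 + 4*k*y - 2*k - 8*y = (k - 2)*(k + 4*y);  k**4 - 2*k**3*y + 4*k**3 - 8*k**2*y - 19*k**2 + 38*k*y + 14*k - 28*y = (k + 7)*(k - 2)*(k - 2*y)*(k - 1);  k**2 - 8*k + 7 = (k - 7)*(k - 1)
Cancel the common factors (k - 1), (k - 7), (k - 2).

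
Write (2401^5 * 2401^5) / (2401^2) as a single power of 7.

7^32

2401^5 = 7^20; 2401^5 = 7^20; 2401^2 = 7^8
Combine exponents: 7^32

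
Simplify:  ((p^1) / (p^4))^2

Inside the bracket: (p^-3)
Raise to the power 2: (p^-6)

p^(-6)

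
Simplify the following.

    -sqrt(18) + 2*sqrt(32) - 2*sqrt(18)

-sqrt(2)

sqrt(18) = 3*sqrt(2); 2*sqrt(32) = 8*sqrt(2); 2*sqrt(18) = 6*sqrt(2)
Combine: (-3 + 8 - 6)·sqrt(2) = -sqrt(2)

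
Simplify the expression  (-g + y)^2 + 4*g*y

(g + y)^2

Expanding gives g^2 + 2*g*y + y^2, a perfect square.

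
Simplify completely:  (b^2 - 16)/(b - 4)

Factor: b^2 - 16 = (b - 4)*(b + 4)
Cancel the common factor (b - 4).

b + 4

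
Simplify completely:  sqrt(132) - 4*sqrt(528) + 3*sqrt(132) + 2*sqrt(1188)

4*sqrt(33)

sqrt(132) = 2*sqrt(33); 4*sqrt(528) = 16*sqrt(33); 3*sqrt(132) = 6*sqrt(33); 2*sqrt(1188) = 12*sqrt(33)
Combine: (2 - 16 + 6 + 12)·sqrt(33) = 4*sqrt(33)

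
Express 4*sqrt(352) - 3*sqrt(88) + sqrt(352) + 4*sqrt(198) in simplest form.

4*sqrt(352) = 16*sqrt(22); 3*sqrt(88) = 6*sqrt(22); sqrt(352) = 4*sqrt(22); 4*sqrt(198) = 12*sqrt(22)
Combine: (16 - 6 + 4 + 12)·sqrt(22) = 26*sqrt(22)

26*sqrt(22)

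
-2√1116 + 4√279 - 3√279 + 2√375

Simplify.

-9*√31 + 10*√15

2√1116 = 12*√31; 4√279 = 12*√31; 3√279 = 9*√31; 2√375 = 10*√15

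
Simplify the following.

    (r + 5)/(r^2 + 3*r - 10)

1/(r - 2)

Factor: r^2 + 3*r - 10 = (r - 2)*(r + 5)
Cancel the common factor (r + 5).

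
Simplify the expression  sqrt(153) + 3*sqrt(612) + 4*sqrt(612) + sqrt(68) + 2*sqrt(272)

55*sqrt(17)

sqrt(153) = 3*sqrt(17); 3*sqrt(612) = 18*sqrt(17); 4*sqrt(612) = 24*sqrt(17); sqrt(68) = 2*sqrt(17); 2*sqrt(272) = 8*sqrt(17)
Combine: (3 + 18 + 24 + 2 + 8)·sqrt(17) = 55*sqrt(17)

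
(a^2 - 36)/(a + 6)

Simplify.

a - 6

Factor: a^2 - 36 = (a + 6)*(a - 6)
Cancel the common factor (a + 6).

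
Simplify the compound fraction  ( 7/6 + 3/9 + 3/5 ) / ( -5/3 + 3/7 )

-441/260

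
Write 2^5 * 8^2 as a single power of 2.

2^5 = 2^5; 8^2 = 2^6
Combine exponents: 2^11

2^11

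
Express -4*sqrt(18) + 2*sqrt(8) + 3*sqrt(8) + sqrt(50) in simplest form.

3*sqrt(2)

4*sqrt(18) = 12*sqrt(2); 2*sqrt(8) = 4*sqrt(2); 3*sqrt(8) = 6*sqrt(2); sqrt(50) = 5*sqrt(2)
Combine: (-12 + 4 + 6 + 5)·sqrt(2) = 3*sqrt(2)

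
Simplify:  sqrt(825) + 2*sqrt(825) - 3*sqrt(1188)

-3*sqrt(33)

sqrt(825) = 5*sqrt(33); 2*sqrt(825) = 10*sqrt(33); 3*sqrt(1188) = 18*sqrt(33)
Combine: (5 + 10 - 18)·sqrt(33) = -3*sqrt(33)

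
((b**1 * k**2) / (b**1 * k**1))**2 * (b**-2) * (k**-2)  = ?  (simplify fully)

Inside the bracket: k**1
Raise to the power 2: k**2
Multiply by (b**-2) * (k**-2): add exponents.

b**(-2)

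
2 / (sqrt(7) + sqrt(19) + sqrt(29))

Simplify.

(-4*sqrt(3857) - 6*sqrt(29) + 34*sqrt(19) + 82*sqrt(7))/523

Group as (sqrt(7) + sqrt(19)) + sqrt(29); multiply by (sqrt(7) + sqrt(19)) - sqrt(29), then rationalise the remaining surd.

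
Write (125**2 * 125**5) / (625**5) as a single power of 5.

5**1

125**2 = 5**6; 125**5 = 5**15; 625**5 = 5**20
Combine exponents: 5**1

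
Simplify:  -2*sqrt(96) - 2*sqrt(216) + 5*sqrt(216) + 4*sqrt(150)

30*sqrt(6)

2*sqrt(96) = 8*sqrt(6); 2*sqrt(216) = 12*sqrt(6); 5*sqrt(216) = 30*sqrt(6); 4*sqrt(150) = 20*sqrt(6)
Combine: (-8 - 12 + 30 + 20)·sqrt(6) = 30*sqrt(6)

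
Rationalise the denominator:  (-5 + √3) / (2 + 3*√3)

(-17*√3 + 19)/23

Multiply numerator and denominator by -3*√3 + 2.
Denominator becomes -23; numerator becomes -19 + 17*√3.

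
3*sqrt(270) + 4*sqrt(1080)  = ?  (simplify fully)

33*sqrt(30)

3*sqrt(270) = 9*sqrt(30); 4*sqrt(1080) = 24*sqrt(30)
Combine: (9 + 24)·sqrt(30) = 33*sqrt(30)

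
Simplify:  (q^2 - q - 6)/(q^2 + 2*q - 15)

(q + 2)/(q + 5)

Factor: q^2 - q - 6 = (q + 2)*(q - 3);  q^2 + 2*q - 15 = (q + 5)*(q - 3)
Cancel the common factor (q - 3).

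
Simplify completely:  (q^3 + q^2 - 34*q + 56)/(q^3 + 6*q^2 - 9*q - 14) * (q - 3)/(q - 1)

(q^2 - 7*q + 12)/(q^2 - 1)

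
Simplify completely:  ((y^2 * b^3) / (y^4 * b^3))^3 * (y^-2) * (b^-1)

1/(b*y^8)

Inside the bracket: (y^-2)
Raise to the power 3: (y^-6)
Multiply by (y^-2) * (b^-1): add exponents.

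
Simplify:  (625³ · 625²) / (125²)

5^14

625³ = 5^12; 625² = 5^8; 125² = 5^6
Combine exponents: 5^14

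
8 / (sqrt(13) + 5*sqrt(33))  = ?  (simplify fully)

(-2*sqrt(13) + 10*sqrt(33))/203

Multiply numerator and denominator by -sqrt(13) + 5*sqrt(33).
Denominator becomes 812; numerator becomes -8*sqrt(13) + 40*sqrt(33).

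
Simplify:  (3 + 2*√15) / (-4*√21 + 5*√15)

(4*√21 + 5*√15 + 8*√35 + 50)/13

Multiply numerator and denominator by 4*√21 + 5*√15.
Denominator becomes 39; numerator becomes 12*√21 + 15*√15 + 24*√35 + 150.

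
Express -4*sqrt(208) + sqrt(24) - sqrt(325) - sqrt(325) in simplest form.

4*sqrt(208) = 16*sqrt(13); sqrt(24) = 2*sqrt(6); sqrt(325) = 5*sqrt(13); sqrt(325) = 5*sqrt(13)

-26*sqrt(13) + 2*sqrt(6)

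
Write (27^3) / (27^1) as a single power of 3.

3^6

27^3 = 3^9; 27^1 = 3^3
Combine exponents: 3^6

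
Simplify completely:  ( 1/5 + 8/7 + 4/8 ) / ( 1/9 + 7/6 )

Numerator: 1/5 + 8/7 + 4/8 = 129/70
Denominator: 1/9 + 7/6 = 23/18
Divide: (129/70) · (18/23) = 1161/805

1161/805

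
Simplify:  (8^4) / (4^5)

8^4 = 2^12; 4^5 = 2^10
Combine exponents: 2^2

2^2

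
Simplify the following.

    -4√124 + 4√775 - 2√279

4√124 = 8*√31; 4√775 = 20*√31; 2√279 = 6*√31
Combine: (-8 + 20 - 6)·√31 = 6*√31

6*√31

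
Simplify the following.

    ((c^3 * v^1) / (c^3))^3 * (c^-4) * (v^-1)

Inside the bracket: v^1
Raise to the power 3: v^3
Multiply by (c^-4) * (v^-1): add exponents.

v^2/c^4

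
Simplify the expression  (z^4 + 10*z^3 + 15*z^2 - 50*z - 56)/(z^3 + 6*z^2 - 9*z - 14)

z + 4

Factor: z^4 + 10*z^3 + 15*z^2 - 50*z - 56 = (z + 7)*(z + 4)*(z - 2)*(z + 1);  z^3 + 6*z^2 - 9*z - 14 = (z - 2)*(z + 7)*(z + 1)
Cancel the common factors (z + 1), (z + 7), (z - 2).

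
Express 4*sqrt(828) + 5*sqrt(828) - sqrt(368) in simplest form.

4*sqrt(828) = 24*sqrt(23); 5*sqrt(828) = 30*sqrt(23); sqrt(368) = 4*sqrt(23)
Combine: (24 + 30 - 4)·sqrt(23) = 50*sqrt(23)

50*sqrt(23)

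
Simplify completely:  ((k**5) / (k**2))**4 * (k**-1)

k**11

Inside the bracket: k**3
Raise to the power 4: k**12
Multiply by (k**-1): add exponents.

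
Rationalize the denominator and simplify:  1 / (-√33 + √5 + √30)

Group as (√5 + √30) - √33; multiply by (√5 + √30) + √33, then rationalise the remaining surd.

(-√33 + 4*√30 + 29*√5 + 15*√22)/298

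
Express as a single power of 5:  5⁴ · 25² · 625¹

5^12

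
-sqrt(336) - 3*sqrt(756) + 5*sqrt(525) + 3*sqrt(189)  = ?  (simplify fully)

12*sqrt(21)

sqrt(336) = 4*sqrt(21); 3*sqrt(756) = 18*sqrt(21); 5*sqrt(525) = 25*sqrt(21); 3*sqrt(189) = 9*sqrt(21)
Combine: (-4 - 18 + 25 + 9)·sqrt(21) = 12*sqrt(21)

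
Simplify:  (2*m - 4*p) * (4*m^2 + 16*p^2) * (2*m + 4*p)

16*m^4 - 256*p^4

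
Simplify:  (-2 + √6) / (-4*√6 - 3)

(-30 + 11*√6)/87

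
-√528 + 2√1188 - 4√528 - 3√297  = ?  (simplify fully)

-17*√33

√528 = 4*√33; 2√1188 = 12*√33; 4√528 = 16*√33; 3√297 = 9*√33
Combine: (-4 + 12 - 16 - 9)·√33 = -17*√33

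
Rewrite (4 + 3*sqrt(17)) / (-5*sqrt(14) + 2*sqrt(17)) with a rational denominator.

(-15*sqrt(238) - 102 - 20*sqrt(14) - 8*sqrt(17))/282

Multiply numerator and denominator by 2*sqrt(17) + 5*sqrt(14).
Denominator becomes -282; numerator becomes 8*sqrt(17) + 20*sqrt(14) + 102 + 15*sqrt(238).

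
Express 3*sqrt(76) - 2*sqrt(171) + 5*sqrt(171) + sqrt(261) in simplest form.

3*sqrt(29) + 15*sqrt(19)

3*sqrt(76) = 6*sqrt(19); 2*sqrt(171) = 6*sqrt(19); 5*sqrt(171) = 15*sqrt(19); sqrt(261) = 3*sqrt(29)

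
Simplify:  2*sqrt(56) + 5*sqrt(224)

2*sqrt(56) = 4*sqrt(14); 5*sqrt(224) = 20*sqrt(14)
Combine: (4 + 20)·sqrt(14) = 24*sqrt(14)

24*sqrt(14)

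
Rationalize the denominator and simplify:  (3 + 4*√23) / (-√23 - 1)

(-89 + √23)/22

Multiply numerator and denominator by -1 + √23.
Denominator becomes -22; numerator becomes -√23 + 89.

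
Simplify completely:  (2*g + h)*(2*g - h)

4*g**2 - h**2

(2*g)**2 - (h)**2 = 4*g**2 - h**2.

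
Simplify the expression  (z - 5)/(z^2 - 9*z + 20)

1/(z - 4)

Factor: z^2 - 9*z + 20 = (z - 5)*(z - 4)
Cancel the common factor (z - 5).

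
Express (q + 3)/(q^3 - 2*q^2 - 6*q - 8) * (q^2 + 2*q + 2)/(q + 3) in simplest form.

Factor: q^3 - 2*q^2 - 6*q - 8 = (q^2 + 2*q + 2)*(q - 4)
Cancel the common factors (q^2 + 2*q + 2), (q + 3).

1/(q - 4)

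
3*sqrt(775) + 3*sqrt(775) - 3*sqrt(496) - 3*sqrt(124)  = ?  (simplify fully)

12*sqrt(31)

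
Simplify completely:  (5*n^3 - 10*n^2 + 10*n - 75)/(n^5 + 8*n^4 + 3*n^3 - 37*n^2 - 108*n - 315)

5/(n^2 + 10*n + 21)

Factor: 5*n^3 - 10*n^2 + 10*n - 75 = 5*(n - 3)*(n^2 + n + 5);  n^5 + 8*n^4 + 3*n^3 - 37*n^2 - 108*n - 315 = (n + 7)*(n + 3)*(n^2 + n + 5)*(n - 3)
Cancel the common factors (n^2 + n + 5), (n - 3).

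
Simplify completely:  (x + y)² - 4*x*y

(x - y)²

Expanding gives x² - 2*x*y + y², a perfect square.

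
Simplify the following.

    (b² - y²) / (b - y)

b + y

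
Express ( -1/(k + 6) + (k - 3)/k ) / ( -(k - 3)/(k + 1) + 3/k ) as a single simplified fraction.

Numerator: -1/(k + 6) + (k - 3)/k = (k² + 2*k - 18)/(k² + 6*k)
Denominator: -(k - 3)/(k + 1) + 3/k = (-k² + 6*k + 3)/(k² + k)
Divide: ((k² + 2*k - 18)/(k² + 6*k)) · ((k² + k)/(-k² + 6*k + 3)) = (-k³ - 3*k² + 16*k + 18)/(k³ - 39*k - 18)

(-k³ - 3*k² + 16*k + 18)/(k³ - 39*k - 18)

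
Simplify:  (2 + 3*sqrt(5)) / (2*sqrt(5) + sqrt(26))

(-30 - 4*sqrt(5) + 2*sqrt(26) + 3*sqrt(130))/6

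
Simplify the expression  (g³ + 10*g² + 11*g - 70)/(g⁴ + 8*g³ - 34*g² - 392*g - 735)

(g - 2)/(g² - 4*g - 21)

Factor: g³ + 10*g² + 11*g - 70 = (g + 7)·(g - 2)·(g + 5);  g⁴ + 8*g³ - 34*g² - 392*g - 735 = (g - 7)·(g + 3)·(g + 7)·(g + 5)
Cancel the common factors (g + 5), (g + 7).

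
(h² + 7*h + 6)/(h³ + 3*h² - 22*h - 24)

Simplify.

Factor: h² + 7*h + 6 = (h + 1)·(h + 6);  h³ + 3*h² - 22*h - 24 = (h - 4)·(h + 6)·(h + 1)
Cancel the common factors (h + 1), (h + 6).

1/(h - 4)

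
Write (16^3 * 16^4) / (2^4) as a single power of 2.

16^3 = 2^12; 16^4 = 2^16; 2^4 = 2^4
Combine exponents: 2^24

2^24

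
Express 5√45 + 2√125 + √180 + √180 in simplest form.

37*√5

5√45 = 15*√5; 2√125 = 10*√5; √180 = 6*√5; √180 = 6*√5
Combine: (15 + 10 + 6 + 6)·√5 = 37*√5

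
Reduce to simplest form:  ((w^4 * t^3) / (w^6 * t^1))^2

Inside the bracket: (w^-2) * t^2
Raise to the power 2: (w^-4) * t^4

t^4/w^4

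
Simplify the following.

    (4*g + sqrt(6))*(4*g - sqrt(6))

Difference of squares with P = 4*g, Q = sqrt(6).

16*g^2 - 6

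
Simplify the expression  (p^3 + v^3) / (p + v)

p^2 - p*v + v^2

Factor as (a+b)(a^2-ab+b^2) with a=v, b=p.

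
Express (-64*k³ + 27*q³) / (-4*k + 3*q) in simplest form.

16*k² + 12*k*q + 9*q²

Factor as (a-b)(a^2+ab+b^2) with a=(3*q), b=(4*k).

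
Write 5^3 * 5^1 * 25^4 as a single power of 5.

5^12

5^3 = 5^3; 5^1 = 5^1; 25^4 = 5^8
Combine exponents: 5^12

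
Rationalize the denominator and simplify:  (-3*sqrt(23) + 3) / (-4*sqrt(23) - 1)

(-15*sqrt(23) + 279)/367

Multiply numerator and denominator by -1 + 4*sqrt(23).
Denominator becomes -367; numerator becomes -279 + 15*sqrt(23).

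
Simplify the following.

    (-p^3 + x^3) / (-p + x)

p^2 + p*x + x^2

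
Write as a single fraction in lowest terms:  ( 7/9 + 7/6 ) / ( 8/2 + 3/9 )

Numerator: 7/9 + 7/6 = 35/18
Denominator: 8/2 + 3/9 = 13/3
Divide: (35/18) · (3/13) = 35/78

35/78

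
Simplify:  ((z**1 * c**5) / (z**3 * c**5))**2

Inside the bracket: (z**-2)
Raise to the power 2: (z**-4)

z**(-4)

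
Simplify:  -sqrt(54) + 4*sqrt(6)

sqrt(54) = 3*sqrt(6); 4*sqrt(6) = 4*sqrt(6)
Combine: (-3 + 4)·sqrt(6) = sqrt(6)

sqrt(6)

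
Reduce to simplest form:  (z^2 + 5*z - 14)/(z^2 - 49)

(z - 2)/(z - 7)

Factor: z^2 + 5*z - 14 = (z + 7)*(z - 2);  z^2 - 49 = (z - 7)*(z + 7)
Cancel the common factor (z + 7).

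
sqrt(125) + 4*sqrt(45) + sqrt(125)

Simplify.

22*sqrt(5)

sqrt(125) = 5*sqrt(5); 4*sqrt(45) = 12*sqrt(5); sqrt(125) = 5*sqrt(5)
Combine: (5 + 12 + 5)·sqrt(5) = 22*sqrt(5)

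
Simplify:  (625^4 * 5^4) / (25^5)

625^4 = 5^16; 5^4 = 5^4; 25^5 = 5^10
Combine exponents: 5^10

5^10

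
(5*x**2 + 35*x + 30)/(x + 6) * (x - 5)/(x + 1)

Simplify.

Factor: 5*x**2 + 35*x + 30 = 5*(x + 1)*(x + 6)
Cancel the common factors (x + 1), (x + 6).

5*x - 25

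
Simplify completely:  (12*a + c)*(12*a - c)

144*a**2 - c**2

Difference of squares with P = 12*a, Q = c.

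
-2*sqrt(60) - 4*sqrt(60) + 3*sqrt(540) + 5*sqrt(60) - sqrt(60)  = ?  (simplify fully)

2*sqrt(60) = 4*sqrt(15); 4*sqrt(60) = 8*sqrt(15); 3*sqrt(540) = 18*sqrt(15); 5*sqrt(60) = 10*sqrt(15); sqrt(60) = 2*sqrt(15)
Combine: (-4 - 8 + 18 + 10 - 2)·sqrt(15) = 14*sqrt(15)

14*sqrt(15)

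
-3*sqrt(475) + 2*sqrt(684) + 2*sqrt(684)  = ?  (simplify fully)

9*sqrt(19)

3*sqrt(475) = 15*sqrt(19); 2*sqrt(684) = 12*sqrt(19); 2*sqrt(684) = 12*sqrt(19)
Combine: (-15 + 12 + 12)·sqrt(19) = 9*sqrt(19)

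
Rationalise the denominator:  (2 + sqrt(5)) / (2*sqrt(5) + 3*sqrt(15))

(-10 - 4*sqrt(5) + 6*sqrt(15) + 15*sqrt(3))/115

Multiply numerator and denominator by -3*sqrt(15) + 2*sqrt(5).
Denominator becomes -115; numerator becomes -15*sqrt(3) - 6*sqrt(15) + 4*sqrt(5) + 10.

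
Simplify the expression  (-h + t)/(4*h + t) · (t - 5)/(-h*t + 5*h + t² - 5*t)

Factor: -h*t + 5*h + t² - 5*t = (t - 5)·(-h + t)
Cancel the common factors (-h + t), (t - 5).

1/(4*h + t)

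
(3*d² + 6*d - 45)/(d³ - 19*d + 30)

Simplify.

Factor: 3*d² + 6*d - 45 = 3·(d + 5)·(d - 3);  d³ - 19*d + 30 = (d + 5)·(d - 2)·(d - 3)
Cancel the common factors (d + 5), (d - 3).

3/(d - 2)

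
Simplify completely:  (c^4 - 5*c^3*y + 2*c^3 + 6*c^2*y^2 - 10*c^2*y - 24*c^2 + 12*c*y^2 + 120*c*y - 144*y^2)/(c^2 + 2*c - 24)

c^2 - 5*c*y + 6*y^2

Factor: c^4 - 5*c^3*y + 2*c^3 + 6*c^2*y^2 - 10*c^2*y - 24*c^2 + 12*c*y^2 + 120*c*y - 144*y^2 = (c - 3*y)*(c - 2*y)*(c + 6)*(c - 4);  c^2 + 2*c - 24 = (c + 6)*(c - 4)
Cancel the common factors (c - 4), (c + 6).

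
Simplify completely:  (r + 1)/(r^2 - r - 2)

1/(r - 2)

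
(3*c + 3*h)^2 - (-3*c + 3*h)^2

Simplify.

36*c*h

Write as f((3*h),(3*c)) - f((3*h),-(3*c)) and expand.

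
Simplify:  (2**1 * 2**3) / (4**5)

2**(-6)

2**1 = 2**1; 2**3 = 2**3; 4**5 = 2**10
Combine exponents: 2**(-6)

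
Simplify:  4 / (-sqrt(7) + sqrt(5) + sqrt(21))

(-76*sqrt(7) - 36*sqrt(21) + 92*sqrt(5) + 56*sqrt(15))/59

Group as (sqrt(5) + sqrt(21)) - sqrt(7); multiply by (sqrt(5) + sqrt(21)) + sqrt(7), then rationalise the remaining surd.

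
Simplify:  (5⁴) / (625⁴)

5⁴ = 5^4; 625⁴ = 5^16
Combine exponents: 5^(-12)

5^(-12)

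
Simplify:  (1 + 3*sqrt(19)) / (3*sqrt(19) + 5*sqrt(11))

(-171 - 3*sqrt(19) + 5*sqrt(11) + 15*sqrt(209))/104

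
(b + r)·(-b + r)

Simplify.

Difference of squares with P = r, Q = b.

-b² + r²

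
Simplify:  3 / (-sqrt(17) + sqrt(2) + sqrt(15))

Group as (sqrt(2) + sqrt(15)) - sqrt(17); multiply by (sqrt(2) + sqrt(15)) + sqrt(17), then rationalise the remaining surd.

(2*sqrt(15) + 15*sqrt(2) + sqrt(510))/20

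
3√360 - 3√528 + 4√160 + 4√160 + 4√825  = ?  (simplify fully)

3√360 = 18*√10; 3√528 = 12*√33; 4√160 = 16*√10; 4√160 = 16*√10; 4√825 = 20*√33

8*√33 + 50*√10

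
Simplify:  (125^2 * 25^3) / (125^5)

125^2 = 5^6; 25^3 = 5^6; 125^5 = 5^15
Combine exponents: 5^(-3)

5^(-3)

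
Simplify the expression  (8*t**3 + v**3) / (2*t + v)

Apply the sum-of-cubes factorisation and cancel (2*t + v).

4*t**2 - 2*t*v + v**2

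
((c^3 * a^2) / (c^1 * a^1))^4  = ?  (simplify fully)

a^4*c^8

Inside the bracket: c^2 * a^1
Raise to the power 4: c^8 * a^4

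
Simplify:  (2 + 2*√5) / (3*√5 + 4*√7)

(-30 - 6*√5 + 8*√7 + 8*√35)/67

Multiply numerator and denominator by -4*√7 + 3*√5.
Denominator becomes -67; numerator becomes -8*√35 - 8*√7 + 6*√5 + 30.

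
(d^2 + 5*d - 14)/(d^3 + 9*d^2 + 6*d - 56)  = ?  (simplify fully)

1/(d + 4)

Factor: d^2 + 5*d - 14 = (d - 2)*(d + 7);  d^3 + 9*d^2 + 6*d - 56 = (d - 2)*(d + 4)*(d + 7)
Cancel the common factors (d + 7), (d - 2).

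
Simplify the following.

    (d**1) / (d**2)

1/d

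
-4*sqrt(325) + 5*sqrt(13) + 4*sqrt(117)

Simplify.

-3*sqrt(13)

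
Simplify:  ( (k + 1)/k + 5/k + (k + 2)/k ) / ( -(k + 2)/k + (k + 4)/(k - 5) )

Numerator: (k + 1)/k + 5/k + (k + 2)/k = (2*k + 8)/k
Denominator: -(k + 2)/k + (k + 4)/(k - 5) = (7*k + 10)/(k² - 5*k)
Divide: ((2*k + 8)/k) · ((k² - 5*k)/(7*k + 10)) = (2*k² - 2*k - 40)/(7*k + 10)

(2*k² - 2*k - 40)/(7*k + 10)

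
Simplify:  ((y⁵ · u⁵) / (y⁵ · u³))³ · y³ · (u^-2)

u⁴*y³

Inside the bracket: u²
Raise to the power 3: u⁶
Multiply by y³ · (u^-2): add exponents.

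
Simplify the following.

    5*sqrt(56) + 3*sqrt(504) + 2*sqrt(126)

34*sqrt(14)

5*sqrt(56) = 10*sqrt(14); 3*sqrt(504) = 18*sqrt(14); 2*sqrt(126) = 6*sqrt(14)
Combine: (10 + 18 + 6)·sqrt(14) = 34*sqrt(14)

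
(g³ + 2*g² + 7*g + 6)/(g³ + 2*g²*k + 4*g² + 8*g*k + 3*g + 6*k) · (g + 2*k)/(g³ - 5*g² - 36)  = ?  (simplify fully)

1/(g² - 3*g - 18)

Factor: g³ + 2*g² + 7*g + 6 = (g + 1)·(g² + g + 6);  g³ + 2*g²*k + 4*g² + 8*g*k + 3*g + 6*k = (g + 3)·(g + 1)·(g + 2*k);  g³ - 5*g² - 36 = (g - 6)·(g² + g + 6)
Cancel the common factors (g² + g + 6), (g + 1), (g + 2*k).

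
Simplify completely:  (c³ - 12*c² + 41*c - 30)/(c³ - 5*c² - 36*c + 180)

(c - 1)/(c + 6)

Factor: c³ - 12*c² + 41*c - 30 = (c - 5)·(c - 6)·(c - 1);  c³ - 5*c² - 36*c + 180 = (c - 5)·(c + 6)·(c - 6)
Cancel the common factors (c - 5), (c - 6).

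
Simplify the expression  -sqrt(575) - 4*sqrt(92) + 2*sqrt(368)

-5*sqrt(23)

sqrt(575) = 5*sqrt(23); 4*sqrt(92) = 8*sqrt(23); 2*sqrt(368) = 8*sqrt(23)
Combine: (-5 - 8 + 8)·sqrt(23) = -5*sqrt(23)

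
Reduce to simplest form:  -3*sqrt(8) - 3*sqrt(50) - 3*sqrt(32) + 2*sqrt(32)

-25*sqrt(2)

3*sqrt(8) = 6*sqrt(2); 3*sqrt(50) = 15*sqrt(2); 3*sqrt(32) = 12*sqrt(2); 2*sqrt(32) = 8*sqrt(2)
Combine: (-6 - 15 - 12 + 8)·sqrt(2) = -25*sqrt(2)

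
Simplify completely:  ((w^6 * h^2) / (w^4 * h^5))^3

w^6/h^9

Inside the bracket: w^2 * (h^-3)
Raise to the power 3: w^6 * (h^-9)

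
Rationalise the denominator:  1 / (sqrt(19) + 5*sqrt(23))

(-sqrt(19) + 5*sqrt(23))/556

Multiply numerator and denominator by -sqrt(19) + 5*sqrt(23).
Denominator becomes 556; numerator becomes -sqrt(19) + 5*sqrt(23).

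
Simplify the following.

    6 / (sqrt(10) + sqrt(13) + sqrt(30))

Group as (sqrt(10) + sqrt(13)) + sqrt(30); multiply by (sqrt(10) + sqrt(13)) - sqrt(30), then rationalise the remaining surd.

(-40*sqrt(39) - 14*sqrt(30) + 54*sqrt(13) + 66*sqrt(10))/157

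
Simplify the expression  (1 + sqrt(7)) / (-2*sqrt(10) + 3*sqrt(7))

Multiply numerator and denominator by 2*sqrt(10) + 3*sqrt(7).
Denominator becomes 23; numerator becomes 2*sqrt(10) + 3*sqrt(7) + 2*sqrt(70) + 21.

(2*sqrt(10) + 3*sqrt(7) + 2*sqrt(70) + 21)/23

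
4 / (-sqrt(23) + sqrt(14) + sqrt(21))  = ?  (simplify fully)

(-6*sqrt(23) + 8*sqrt(21) + 15*sqrt(14) + 7*sqrt(138))/129

Group as (sqrt(14) + sqrt(21)) - sqrt(23); multiply by (sqrt(14) + sqrt(21)) + sqrt(23), then rationalise the remaining surd.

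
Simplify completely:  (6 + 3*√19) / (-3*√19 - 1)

(-33 - 3*√19)/34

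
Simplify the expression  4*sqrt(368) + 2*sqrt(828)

28*sqrt(23)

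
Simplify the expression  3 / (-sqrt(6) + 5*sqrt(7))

(3*sqrt(6) + 15*sqrt(7))/169

Multiply numerator and denominator by sqrt(6) + 5*sqrt(7).
Denominator becomes 169; numerator becomes 3*sqrt(6) + 15*sqrt(7).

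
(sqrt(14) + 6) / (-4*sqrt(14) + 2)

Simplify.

(-13*sqrt(14) - 34)/110

Multiply numerator and denominator by 2 + 4*sqrt(14).
Denominator becomes -220; numerator becomes 68 + 26*sqrt(14).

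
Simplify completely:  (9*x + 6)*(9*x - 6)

(9*x)^2 - (6)^2 = 81*x^2 - 36.

81*x^2 - 36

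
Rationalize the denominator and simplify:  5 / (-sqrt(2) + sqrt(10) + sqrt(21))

-65*sqrt(10) - 20*sqrt(105) + 145*sqrt(2) + 45*sqrt(21)

Group as (sqrt(10) + sqrt(21)) - sqrt(2); multiply by (sqrt(10) + sqrt(21)) + sqrt(2), then rationalise the remaining surd.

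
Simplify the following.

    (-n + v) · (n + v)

(v+n)(v-n) = -n² + v².

-n² + v²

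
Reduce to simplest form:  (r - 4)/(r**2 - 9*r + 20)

Factor: r**2 - 9*r + 20 = (r - 4)*(r - 5)
Cancel the common factor (r - 4).

1/(r - 5)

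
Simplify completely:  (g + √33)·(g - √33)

g² - 33

(g)^2 - (√33)^2 = g² - 33.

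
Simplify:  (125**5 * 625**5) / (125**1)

5**32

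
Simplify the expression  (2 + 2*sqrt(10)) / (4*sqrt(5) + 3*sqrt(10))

(-20*sqrt(2) - 4*sqrt(5) + 3*sqrt(10) + 30)/5

Multiply numerator and denominator by -4*sqrt(5) + 3*sqrt(10).
Denominator becomes 10; numerator becomes -40*sqrt(2) - 8*sqrt(5) + 6*sqrt(10) + 60.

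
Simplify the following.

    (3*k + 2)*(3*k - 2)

9*k**2 - 4

(3*k)**2 - (2)**2 = 9*k**2 - 4.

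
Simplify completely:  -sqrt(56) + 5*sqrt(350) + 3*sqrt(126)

32*sqrt(14)

sqrt(56) = 2*sqrt(14); 5*sqrt(350) = 25*sqrt(14); 3*sqrt(126) = 9*sqrt(14)
Combine: (-2 + 25 + 9)·sqrt(14) = 32*sqrt(14)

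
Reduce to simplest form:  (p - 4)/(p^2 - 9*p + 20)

Factor: p^2 - 9*p + 20 = (p - 4)*(p - 5)
Cancel the common factor (p - 4).

1/(p - 5)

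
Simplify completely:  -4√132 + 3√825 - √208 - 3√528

4√132 = 8*√33; 3√825 = 15*√33; √208 = 4*√13; 3√528 = 12*√33

-5*√33 - 4*√13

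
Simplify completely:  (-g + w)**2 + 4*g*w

(g + w)**2

After expansion: g**2 + 2*g*w + w**2 — a perfect-square trinomial.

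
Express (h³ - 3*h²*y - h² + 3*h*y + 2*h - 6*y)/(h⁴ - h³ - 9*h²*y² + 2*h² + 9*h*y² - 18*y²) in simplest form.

1/(h + 3*y)

Factor: h³ - 3*h²*y - h² + 3*h*y + 2*h - 6*y = (h - 3*y)·(h² - h + 2);  h⁴ - h³ - 9*h²*y² + 2*h² + 9*h*y² - 18*y² = (h² - h + 2)·(h - 3*y)·(h + 3*y)
Cancel the common factors (h² - h + 2), (h - 3*y).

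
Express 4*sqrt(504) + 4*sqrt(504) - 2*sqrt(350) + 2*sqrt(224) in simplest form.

4*sqrt(504) = 24*sqrt(14); 4*sqrt(504) = 24*sqrt(14); 2*sqrt(350) = 10*sqrt(14); 2*sqrt(224) = 8*sqrt(14)
Combine: (24 + 24 - 10 + 8)·sqrt(14) = 46*sqrt(14)

46*sqrt(14)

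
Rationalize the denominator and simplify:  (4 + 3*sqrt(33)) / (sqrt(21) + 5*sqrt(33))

Multiply numerator and denominator by -sqrt(21) + 5*sqrt(33).
Denominator becomes 804; numerator becomes -9*sqrt(77) - 4*sqrt(21) + 20*sqrt(33) + 495.

(-9*sqrt(77) - 4*sqrt(21) + 20*sqrt(33) + 495)/804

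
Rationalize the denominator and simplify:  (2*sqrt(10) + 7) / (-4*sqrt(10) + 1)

Multiply numerator and denominator by 1 + 4*sqrt(10).
Denominator becomes -159; numerator becomes 87 + 30*sqrt(10).

(-10*sqrt(10) - 29)/53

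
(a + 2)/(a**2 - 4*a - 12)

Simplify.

Factor: a**2 - 4*a - 12 = (a - 6)*(a + 2)
Cancel the common factor (a + 2).

1/(a - 6)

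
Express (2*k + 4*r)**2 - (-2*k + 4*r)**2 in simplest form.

32*k*r

Write as f((4*r),(2*k)) - f((4*r),-(2*k)) and expand.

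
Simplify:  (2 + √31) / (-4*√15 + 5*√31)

(8*√15 + 10*√31 + 4*√465 + 155)/535

Multiply numerator and denominator by 4*√15 + 5*√31.
Denominator becomes 535; numerator becomes 8*√15 + 10*√31 + 4*√465 + 155.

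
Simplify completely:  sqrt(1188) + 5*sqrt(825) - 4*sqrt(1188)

7*sqrt(33)

sqrt(1188) = 6*sqrt(33); 5*sqrt(825) = 25*sqrt(33); 4*sqrt(1188) = 24*sqrt(33)
Combine: (6 + 25 - 24)·sqrt(33) = 7*sqrt(33)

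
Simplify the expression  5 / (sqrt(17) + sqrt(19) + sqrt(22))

Group as (sqrt(17) + sqrt(22)) + sqrt(19); multiply by (sqrt(17) + sqrt(22)) - sqrt(19), then rationalise the remaining surd.

(-5*sqrt(7106) + 35*sqrt(22) + 50*sqrt(19) + 60*sqrt(17))/548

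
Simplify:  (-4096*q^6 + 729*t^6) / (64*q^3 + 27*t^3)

-64*q^3 + 27*t^3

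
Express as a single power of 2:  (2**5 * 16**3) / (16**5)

2**(-3)

2**5 = 2**5; 16**3 = 2**12; 16**5 = 2**20
Combine exponents: 2**(-3)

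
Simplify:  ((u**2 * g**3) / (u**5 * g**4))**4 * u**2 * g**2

1/(g**2*u**10)

Inside the bracket: (u**-3) * (g**-1)
Raise to the power 4: (u**-12) * (g**-4)
Multiply by u**2 * g**2: add exponents.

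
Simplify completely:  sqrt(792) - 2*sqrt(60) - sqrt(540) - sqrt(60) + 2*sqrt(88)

sqrt(792) = 6*sqrt(22); 2*sqrt(60) = 4*sqrt(15); sqrt(540) = 6*sqrt(15); sqrt(60) = 2*sqrt(15); 2*sqrt(88) = 4*sqrt(22)

-12*sqrt(15) + 10*sqrt(22)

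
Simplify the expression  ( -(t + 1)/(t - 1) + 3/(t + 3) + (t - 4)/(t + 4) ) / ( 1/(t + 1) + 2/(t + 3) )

Numerator: -(t + 1)/(t - 1) + 3/(t + 3) + (t - 4)/(t + 4) = (-7*t² - 21*t - 12)/(t³ + 6*t² + 5*t - 12)
Denominator: 1/(t + 1) + 2/(t + 3) = (3*t + 5)/(t² + 4*t + 3)
Divide: ((-7*t² - 21*t - 12)/(t³ + 6*t² + 5*t - 12)) · ((t² + 4*t + 3)/(3*t + 5)) = (-7*t³ - 28*t² - 33*t - 12)/(3*t³ + 14*t² + 3*t - 20)

(-7*t³ - 28*t² - 33*t - 12)/(3*t³ + 14*t² + 3*t - 20)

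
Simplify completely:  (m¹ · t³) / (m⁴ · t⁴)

Quotient: (m^-3) · (t^-1)

1/(m³*t)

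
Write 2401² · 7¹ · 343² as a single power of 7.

7^15

2401² = 7^8; 7¹ = 7^1; 343² = 7^6
Combine exponents: 7^15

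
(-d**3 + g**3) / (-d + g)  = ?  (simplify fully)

Apply the difference-of-cubes factorisation and cancel (-d + g).

d**2 + d*g + g**2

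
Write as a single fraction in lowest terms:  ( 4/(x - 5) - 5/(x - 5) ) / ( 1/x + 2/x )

Numerator: 4/(x - 5) - 5/(x - 5) = -1/(x - 5)
Denominator: 1/x + 2/x = 3/x
Divide: (-1/(x - 5)) · (x/3) = -x/(3*x - 15)

-x/(3*x - 15)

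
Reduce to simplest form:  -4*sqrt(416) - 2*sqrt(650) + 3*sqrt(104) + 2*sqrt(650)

4*sqrt(416) = 16*sqrt(26); 2*sqrt(650) = 10*sqrt(26); 3*sqrt(104) = 6*sqrt(26); 2*sqrt(650) = 10*sqrt(26)
Combine: (-16 - 10 + 6 + 10)·sqrt(26) = -10*sqrt(26)

-10*sqrt(26)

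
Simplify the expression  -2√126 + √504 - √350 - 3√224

-17*√14

2√126 = 6*√14; √504 = 6*√14; √350 = 5*√14; 3√224 = 12*√14
Combine: (-6 + 6 - 5 - 12)·√14 = -17*√14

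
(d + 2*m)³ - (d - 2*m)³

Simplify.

12*d²*m + 16*m³

Only the odd-power cross terms survive.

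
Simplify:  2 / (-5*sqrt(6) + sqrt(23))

(-10*sqrt(6) - 2*sqrt(23))/127

Multiply numerator and denominator by sqrt(23) + 5*sqrt(6).
Denominator becomes -127; numerator becomes 2*sqrt(23) + 10*sqrt(6).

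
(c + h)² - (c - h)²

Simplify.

Write as f(c,h) - f(c,-h) and expand.

4*c*h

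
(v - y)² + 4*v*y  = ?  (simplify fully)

(v + y)²

After expansion: v² + 2*v*y + y² — a perfect-square trinomial.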